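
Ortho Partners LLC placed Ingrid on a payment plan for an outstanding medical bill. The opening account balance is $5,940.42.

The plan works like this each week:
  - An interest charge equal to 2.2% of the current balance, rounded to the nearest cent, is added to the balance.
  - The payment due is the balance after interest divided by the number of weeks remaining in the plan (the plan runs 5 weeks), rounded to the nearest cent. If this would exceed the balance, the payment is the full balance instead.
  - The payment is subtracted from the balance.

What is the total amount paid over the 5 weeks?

Week 1: opening $5,940.42; interest $130.69 → $6,071.11; payment $1,214.22; balance $4,856.89
Week 2: opening $4,856.89; interest $106.85 → $4,963.74; payment $1,240.94; balance $3,722.80
Week 3: opening $3,722.80; interest $81.90 → $3,804.70; payment $1,268.23; balance $2,536.47
Week 4: opening $2,536.47; interest $55.80 → $2,592.27; payment $1,296.14; balance $1,296.13
Week 5: opening $1,296.13; interest $28.51 → $1,324.64; payment $1,324.64; balance $0.00
Total paid: $6,344.17

$6,344.17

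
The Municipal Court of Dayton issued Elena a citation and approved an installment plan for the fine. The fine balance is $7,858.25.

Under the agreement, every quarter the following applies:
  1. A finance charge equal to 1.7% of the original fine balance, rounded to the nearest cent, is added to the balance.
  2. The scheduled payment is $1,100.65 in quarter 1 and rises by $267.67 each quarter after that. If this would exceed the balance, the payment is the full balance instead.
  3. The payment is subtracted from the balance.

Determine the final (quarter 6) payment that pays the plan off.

$479.84

Quarter 1: opening $7,858.25; interest $133.59 → $7,991.84; payment $1,100.65; balance $6,891.19
Quarter 2: opening $6,891.19; interest $133.59 → $7,024.78; payment $1,368.32; balance $5,656.46
Quarter 3: opening $5,656.46; interest $133.59 → $5,790.05; payment $1,635.99; balance $4,154.06
Quarter 4: opening $4,154.06; interest $133.59 → $4,287.65; payment $1,903.66; balance $2,383.99
Quarter 5: opening $2,383.99; interest $133.59 → $2,517.58; payment $2,171.33; balance $346.25
Quarter 6: opening $346.25; interest $133.59 → $479.84; payment $479.84; balance $0.00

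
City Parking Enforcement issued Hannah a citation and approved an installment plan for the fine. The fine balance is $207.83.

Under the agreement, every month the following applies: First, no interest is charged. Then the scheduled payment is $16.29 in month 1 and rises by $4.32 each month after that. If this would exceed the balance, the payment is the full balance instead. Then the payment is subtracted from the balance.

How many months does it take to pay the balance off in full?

8

# | Opening | Payment | End bal
1 | $207.83 | $16.29 | $191.54
2 | $191.54 | $20.61 | $170.93
3 | $170.93 | $24.93 | $146.00
4 | $146.00 | $29.25 | $116.75
5 | $116.75 | $33.57 | $83.18
6 | $83.18 | $37.89 | $45.29
7 | $45.29 | $42.21 | $3.08
8 | $3.08 | $3.08 | $0.00
Balance reaches $0.00 in month 8.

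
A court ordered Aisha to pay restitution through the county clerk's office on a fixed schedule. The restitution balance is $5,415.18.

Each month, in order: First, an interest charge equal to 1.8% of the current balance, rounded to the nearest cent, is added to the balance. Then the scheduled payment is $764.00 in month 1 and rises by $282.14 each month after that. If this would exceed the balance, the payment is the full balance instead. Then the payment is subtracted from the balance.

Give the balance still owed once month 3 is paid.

$2,527.89

Month 1: $5,415.18 +$97.47 interest = $5,512.65; pay $764.00 → $4,748.65
Month 2: $4,748.65 +$85.48 interest = $4,834.13; pay $1,046.14 → $3,787.99
Month 3: $3,787.99 +$68.18 interest = $3,856.17; pay $1,328.28 → $2,527.89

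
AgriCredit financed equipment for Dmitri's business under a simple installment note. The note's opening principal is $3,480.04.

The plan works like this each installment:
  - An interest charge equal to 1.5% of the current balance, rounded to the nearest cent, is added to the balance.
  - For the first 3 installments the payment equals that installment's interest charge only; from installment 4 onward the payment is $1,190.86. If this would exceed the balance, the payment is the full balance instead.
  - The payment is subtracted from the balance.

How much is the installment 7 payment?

Installment 1: $3,480.04 +$52.20 interest = $3,532.24; pay $52.20 → $3,480.04
Installment 2: $3,480.04 +$52.20 interest = $3,532.24; pay $52.20 → $3,480.04
Installment 3: $3,480.04 +$52.20 interest = $3,532.24; pay $52.20 → $3,480.04
Installment 4: $3,480.04 +$52.20 interest = $3,532.24; pay $1,190.86 → $2,341.38
Installment 5: $2,341.38 +$35.12 interest = $2,376.50; pay $1,190.86 → $1,185.64
Installment 6: $1,185.64 +$17.78 interest = $1,203.42; pay $1,190.86 → $12.56
Installment 7: $12.56 +$0.19 interest = $12.75; pay $12.75 → $0.00

$12.75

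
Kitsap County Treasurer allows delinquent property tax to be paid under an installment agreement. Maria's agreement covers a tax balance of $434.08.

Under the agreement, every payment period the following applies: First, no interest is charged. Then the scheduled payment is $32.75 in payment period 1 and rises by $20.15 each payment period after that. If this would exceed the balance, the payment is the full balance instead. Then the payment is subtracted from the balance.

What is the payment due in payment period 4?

$93.20

# | Opening | Payment | End bal
1 | $434.08 | $32.75 | $401.33
2 | $401.33 | $52.90 | $348.43
3 | $348.43 | $73.05 | $275.38
4 | $275.38 | $93.20 | $182.18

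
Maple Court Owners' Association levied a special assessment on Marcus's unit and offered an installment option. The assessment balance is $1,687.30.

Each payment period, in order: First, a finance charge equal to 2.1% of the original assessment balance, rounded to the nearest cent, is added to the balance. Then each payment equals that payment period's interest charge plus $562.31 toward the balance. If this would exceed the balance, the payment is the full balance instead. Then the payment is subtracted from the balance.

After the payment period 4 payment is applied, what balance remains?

Payment period 1: opening $1,687.30; interest $35.43 → $1,722.73; payment $597.74; balance $1,124.99
Payment period 2: opening $1,124.99; interest $35.43 → $1,160.42; payment $597.74; balance $562.68
Payment period 3: opening $562.68; interest $35.43 → $598.11; payment $597.74; balance $0.37
Payment period 4: opening $0.37; interest $35.43 → $35.80; payment $35.80; balance $0.00

$0.00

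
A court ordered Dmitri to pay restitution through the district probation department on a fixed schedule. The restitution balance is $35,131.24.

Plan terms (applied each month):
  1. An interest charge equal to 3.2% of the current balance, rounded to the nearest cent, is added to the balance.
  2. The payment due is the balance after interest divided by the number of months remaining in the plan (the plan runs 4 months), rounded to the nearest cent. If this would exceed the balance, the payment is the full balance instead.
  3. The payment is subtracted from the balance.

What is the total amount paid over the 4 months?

Month 1: opening $35,131.24; interest $1,124.20 → $36,255.44; payment $9,063.86; balance $27,191.58
Month 2: opening $27,191.58; interest $870.13 → $28,061.71; payment $9,353.90; balance $18,707.81
Month 3: opening $18,707.81; interest $598.65 → $19,306.46; payment $9,653.23; balance $9,653.23
Month 4: opening $9,653.23; interest $308.90 → $9,962.13; payment $9,962.13; balance $0.00
Total paid: $38,033.12

$38,033.12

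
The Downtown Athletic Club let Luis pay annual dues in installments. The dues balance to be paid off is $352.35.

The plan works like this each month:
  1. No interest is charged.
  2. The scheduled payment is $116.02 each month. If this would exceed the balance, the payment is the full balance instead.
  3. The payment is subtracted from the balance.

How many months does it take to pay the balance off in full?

# | Opening | Payment | End bal
1 | $352.35 | $116.02 | $236.33
2 | $236.33 | $116.02 | $120.31
3 | $120.31 | $116.02 | $4.29
4 | $4.29 | $4.29 | $0.00
Balance reaches $0.00 in month 4.

4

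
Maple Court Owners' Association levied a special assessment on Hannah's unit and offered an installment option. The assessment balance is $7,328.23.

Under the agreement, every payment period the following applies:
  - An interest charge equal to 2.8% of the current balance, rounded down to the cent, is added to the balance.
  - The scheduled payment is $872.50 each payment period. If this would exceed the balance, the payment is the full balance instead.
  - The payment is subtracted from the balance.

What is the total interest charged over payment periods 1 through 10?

$1,145.08

Payment period 1: $7,328.23 +$205.19 interest = $7,533.42; pay $872.50 → $6,660.92
Payment period 2: $6,660.92 +$186.50 interest = $6,847.42; pay $872.50 → $5,974.92
Payment period 3: $5,974.92 +$167.29 interest = $6,142.21; pay $872.50 → $5,269.71
Payment period 4: $5,269.71 +$147.55 interest = $5,417.26; pay $872.50 → $4,544.76
Payment period 5: $4,544.76 +$127.25 interest = $4,672.01; pay $872.50 → $3,799.51
Payment period 6: $3,799.51 +$106.38 interest = $3,905.89; pay $872.50 → $3,033.39
Payment period 7: $3,033.39 +$84.93 interest = $3,118.32; pay $872.50 → $2,245.82
Payment period 8: $2,245.82 +$62.88 interest = $2,308.70; pay $872.50 → $1,436.20
Payment period 9: $1,436.20 +$40.21 interest = $1,476.41; pay $872.50 → $603.91
Payment period 10: $603.91 +$16.90 interest = $620.81; pay $620.81 → $0.00
Total interest: $205.19 + $186.50 + $167.29 + $147.55 + $127.25 + $106.38 + $84.93 + $62.88 + $40.21 + $16.90 = $1,145.08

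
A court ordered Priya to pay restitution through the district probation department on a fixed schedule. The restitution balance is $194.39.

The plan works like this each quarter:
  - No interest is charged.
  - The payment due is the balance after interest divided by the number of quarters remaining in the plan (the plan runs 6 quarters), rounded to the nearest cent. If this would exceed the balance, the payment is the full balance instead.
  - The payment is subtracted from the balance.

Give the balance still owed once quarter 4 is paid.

$64.79

Quarter 1: opening $194.39; payment $32.40; balance $161.99
Quarter 2: opening $161.99; payment $32.40; balance $129.59
Quarter 3: opening $129.59; payment $32.40; balance $97.19
Quarter 4: opening $97.19; payment $32.40; balance $64.79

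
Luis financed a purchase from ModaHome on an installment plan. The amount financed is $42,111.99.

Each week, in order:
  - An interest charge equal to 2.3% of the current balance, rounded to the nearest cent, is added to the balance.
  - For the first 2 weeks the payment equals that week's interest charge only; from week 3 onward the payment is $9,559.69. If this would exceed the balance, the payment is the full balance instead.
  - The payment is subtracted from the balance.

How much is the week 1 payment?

# | Opening | Interest | Payment | End bal
1 | $42,111.99 | $968.58 | $968.58 | $42,111.99

$968.58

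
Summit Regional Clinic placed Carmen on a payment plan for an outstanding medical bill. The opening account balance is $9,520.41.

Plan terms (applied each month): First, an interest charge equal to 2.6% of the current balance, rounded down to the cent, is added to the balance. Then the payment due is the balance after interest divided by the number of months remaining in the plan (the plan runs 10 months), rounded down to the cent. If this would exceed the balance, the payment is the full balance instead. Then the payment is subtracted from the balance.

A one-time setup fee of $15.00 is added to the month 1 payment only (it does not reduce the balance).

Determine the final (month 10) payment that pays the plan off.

Month 1: $9,520.41 +$247.53 interest = $9,767.94; pay $976.79 (+ $15.00 fee) → $8,791.15
Month 2: $8,791.15 +$228.56 interest = $9,019.71; pay $1,002.19 → $8,017.52
Month 3: $8,017.52 +$208.45 interest = $8,225.97; pay $1,028.24 → $7,197.73
Month 4: $7,197.73 +$187.14 interest = $7,384.87; pay $1,054.98 → $6,329.89
Month 5: $6,329.89 +$164.57 interest = $6,494.46; pay $1,082.41 → $5,412.05
Month 6: $5,412.05 +$140.71 interest = $5,552.76; pay $1,110.55 → $4,442.21
Month 7: $4,442.21 +$115.49 interest = $4,557.70; pay $1,139.42 → $3,418.28
Month 8: $3,418.28 +$88.87 interest = $3,507.15; pay $1,169.05 → $2,338.10
Month 9: $2,338.10 +$60.79 interest = $2,398.89; pay $1,199.44 → $1,199.45
Month 10: $1,199.45 +$31.18 interest = $1,230.63; pay $1,230.63 → $0.00

$1,230.63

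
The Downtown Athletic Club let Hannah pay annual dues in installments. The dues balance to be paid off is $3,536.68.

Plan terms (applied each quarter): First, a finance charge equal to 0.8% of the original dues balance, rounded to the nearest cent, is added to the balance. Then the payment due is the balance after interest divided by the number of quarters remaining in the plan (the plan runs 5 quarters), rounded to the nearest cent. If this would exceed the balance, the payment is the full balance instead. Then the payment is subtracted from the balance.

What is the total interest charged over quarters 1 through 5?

$141.45

# | Opening | Interest | Payment | End bal
1 | $3,536.68 | $28.29 | $712.99 | $2,851.98
2 | $2,851.98 | $28.29 | $720.07 | $2,160.20
3 | $2,160.20 | $28.29 | $729.50 | $1,458.99
4 | $1,458.99 | $28.29 | $743.64 | $743.64
5 | $743.64 | $28.29 | $771.93 | $0.00
Total interest: $28.29 + $28.29 + $28.29 + $28.29 + $28.29 = $141.45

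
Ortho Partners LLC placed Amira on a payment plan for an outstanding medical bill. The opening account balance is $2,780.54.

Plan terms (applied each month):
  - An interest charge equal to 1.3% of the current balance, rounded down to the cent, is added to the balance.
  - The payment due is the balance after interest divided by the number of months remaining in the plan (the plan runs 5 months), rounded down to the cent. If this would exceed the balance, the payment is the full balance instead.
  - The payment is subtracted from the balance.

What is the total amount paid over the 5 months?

Month 1: opening $2,780.54; interest $36.14 → $2,816.68; payment $563.33; balance $2,253.35
Month 2: opening $2,253.35; interest $29.29 → $2,282.64; payment $570.66; balance $1,711.98
Month 3: opening $1,711.98; interest $22.25 → $1,734.23; payment $578.07; balance $1,156.16
Month 4: opening $1,156.16; interest $15.03 → $1,171.19; payment $585.59; balance $585.60
Month 5: opening $585.60; interest $7.61 → $593.21; payment $593.21; balance $0.00
Total paid: $2,890.86

$2,890.86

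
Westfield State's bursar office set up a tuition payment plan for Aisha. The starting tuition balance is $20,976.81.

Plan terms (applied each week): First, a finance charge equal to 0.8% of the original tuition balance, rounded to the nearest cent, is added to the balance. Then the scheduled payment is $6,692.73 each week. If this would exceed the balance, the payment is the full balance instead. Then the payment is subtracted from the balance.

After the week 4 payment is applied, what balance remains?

$0.00

# | Opening | Interest | Payment | End bal
1 | $20,976.81 | $167.81 | $6,692.73 | $14,451.89
2 | $14,451.89 | $167.81 | $6,692.73 | $7,926.97
3 | $7,926.97 | $167.81 | $6,692.73 | $1,402.05
4 | $1,402.05 | $167.81 | $1,569.86 | $0.00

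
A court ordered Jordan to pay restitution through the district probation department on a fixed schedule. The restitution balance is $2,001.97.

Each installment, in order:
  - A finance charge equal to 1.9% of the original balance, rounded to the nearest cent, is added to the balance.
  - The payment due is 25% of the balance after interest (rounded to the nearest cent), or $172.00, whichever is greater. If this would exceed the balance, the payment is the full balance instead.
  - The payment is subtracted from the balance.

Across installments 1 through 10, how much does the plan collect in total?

Installment 1: opening $2,001.97; interest $38.04 → $2,040.01; payment $510.00; balance $1,530.01
Installment 2: opening $1,530.01; interest $38.04 → $1,568.05; payment $392.01; balance $1,176.04
Installment 3: opening $1,176.04; interest $38.04 → $1,214.08; payment $303.52; balance $910.56
Installment 4: opening $910.56; interest $38.04 → $948.60; payment $237.15; balance $711.45
Installment 5: opening $711.45; interest $38.04 → $749.49; payment $187.37; balance $562.12
Installment 6: opening $562.12; interest $38.04 → $600.16; payment $172.00; balance $428.16
Installment 7: opening $428.16; interest $38.04 → $466.20; payment $172.00; balance $294.20
Installment 8: opening $294.20; interest $38.04 → $332.24; payment $172.00; balance $160.24
Installment 9: opening $160.24; interest $38.04 → $198.28; payment $172.00; balance $26.28
Installment 10: opening $26.28; interest $38.04 → $64.32; payment $64.32; balance $0.00
Total paid: $2,382.37

$2,382.37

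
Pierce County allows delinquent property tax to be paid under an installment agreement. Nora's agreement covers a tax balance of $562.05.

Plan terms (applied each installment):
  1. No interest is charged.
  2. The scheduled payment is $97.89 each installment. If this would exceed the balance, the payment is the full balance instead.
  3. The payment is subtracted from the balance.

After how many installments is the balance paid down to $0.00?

Installment 1: opening $562.05; payment $97.89; balance $464.16
Installment 2: opening $464.16; payment $97.89; balance $366.27
Installment 3: opening $366.27; payment $97.89; balance $268.38
Installment 4: opening $268.38; payment $97.89; balance $170.49
Installment 5: opening $170.49; payment $97.89; balance $72.60
Installment 6: opening $72.60; payment $72.60; balance $0.00
Balance reaches $0.00 in installment 6.

6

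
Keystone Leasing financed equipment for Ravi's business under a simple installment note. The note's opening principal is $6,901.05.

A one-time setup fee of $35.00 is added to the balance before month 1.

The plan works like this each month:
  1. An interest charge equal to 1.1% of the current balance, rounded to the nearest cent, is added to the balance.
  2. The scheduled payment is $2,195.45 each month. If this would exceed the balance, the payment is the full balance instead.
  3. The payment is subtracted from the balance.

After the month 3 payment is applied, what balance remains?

Month 1: $6,936.05 +$76.30 interest = $7,012.35; pay $2,195.45 → $4,816.90
Month 2: $4,816.90 +$52.99 interest = $4,869.89; pay $2,195.45 → $2,674.44
Month 3: $2,674.44 +$29.42 interest = $2,703.86; pay $2,195.45 → $508.41

$508.41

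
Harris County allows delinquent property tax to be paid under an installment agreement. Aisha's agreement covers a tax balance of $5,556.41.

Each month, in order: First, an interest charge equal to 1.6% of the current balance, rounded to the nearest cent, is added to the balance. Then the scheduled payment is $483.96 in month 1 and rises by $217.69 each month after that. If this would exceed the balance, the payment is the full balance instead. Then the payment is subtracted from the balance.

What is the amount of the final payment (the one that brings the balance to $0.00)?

Month 1: opening $5,556.41; interest $88.90 → $5,645.31; payment $483.96; balance $5,161.35
Month 2: opening $5,161.35; interest $82.58 → $5,243.93; payment $701.65; balance $4,542.28
Month 3: opening $4,542.28; interest $72.68 → $4,614.96; payment $919.34; balance $3,695.62
Month 4: opening $3,695.62; interest $59.13 → $3,754.75; payment $1,137.03; balance $2,617.72
Month 5: opening $2,617.72; interest $41.88 → $2,659.60; payment $1,354.72; balance $1,304.88
Month 6: opening $1,304.88; interest $20.88 → $1,325.76; payment $1,325.76; balance $0.00

$1,325.76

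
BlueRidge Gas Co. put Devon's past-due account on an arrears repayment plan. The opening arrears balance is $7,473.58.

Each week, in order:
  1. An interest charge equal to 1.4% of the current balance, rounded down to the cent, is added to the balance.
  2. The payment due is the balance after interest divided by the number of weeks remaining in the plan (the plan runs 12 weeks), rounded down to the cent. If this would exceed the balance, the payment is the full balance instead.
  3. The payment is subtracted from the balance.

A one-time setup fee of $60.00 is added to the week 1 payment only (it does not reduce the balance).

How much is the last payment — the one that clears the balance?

# | Opening | Interest | Payment | Fee | End bal
1 | $7,473.58 | $104.63 | $631.51 | $60.00 | $6,946.70
2 | $6,946.70 | $97.25 | $640.35 | — | $6,403.60
3 | $6,403.60 | $89.65 | $649.32 | — | $5,843.93
4 | $5,843.93 | $81.81 | $658.41 | — | $5,267.33
5 | $5,267.33 | $73.74 | $667.63 | — | $4,673.44
6 | $4,673.44 | $65.42 | $676.98 | — | $4,061.88
7 | $4,061.88 | $56.86 | $686.45 | — | $3,432.29
8 | $3,432.29 | $48.05 | $696.06 | — | $2,784.28
9 | $2,784.28 | $38.97 | $705.81 | — | $2,117.44
10 | $2,117.44 | $29.64 | $715.69 | — | $1,431.39
11 | $1,431.39 | $20.03 | $725.71 | — | $725.71
12 | $725.71 | $10.15 | $735.86 | — | $0.00

$735.86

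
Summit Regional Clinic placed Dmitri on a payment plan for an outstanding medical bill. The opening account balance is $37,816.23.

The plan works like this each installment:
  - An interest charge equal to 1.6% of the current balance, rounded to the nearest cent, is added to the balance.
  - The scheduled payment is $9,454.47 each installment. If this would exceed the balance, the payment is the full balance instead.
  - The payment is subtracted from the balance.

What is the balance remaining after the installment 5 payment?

$0.00

# | Opening | Interest | Payment | End bal
1 | $37,816.23 | $605.06 | $9,454.47 | $28,966.82
2 | $28,966.82 | $463.47 | $9,454.47 | $19,975.82
3 | $19,975.82 | $319.61 | $9,454.47 | $10,840.96
4 | $10,840.96 | $173.46 | $9,454.47 | $1,559.95
5 | $1,559.95 | $24.96 | $1,584.91 | $0.00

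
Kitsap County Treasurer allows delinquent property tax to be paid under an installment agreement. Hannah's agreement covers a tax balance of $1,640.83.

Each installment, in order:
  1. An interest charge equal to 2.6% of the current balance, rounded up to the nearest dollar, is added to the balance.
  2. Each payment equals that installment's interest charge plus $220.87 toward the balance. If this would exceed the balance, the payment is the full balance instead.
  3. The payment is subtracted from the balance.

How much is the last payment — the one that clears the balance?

$97.74

# | Opening | Interest | Payment | End bal
1 | $1,640.83 | $43.00 | $263.87 | $1,419.96
2 | $1,419.96 | $37.00 | $257.87 | $1,199.09
3 | $1,199.09 | $32.00 | $252.87 | $978.22
4 | $978.22 | $26.00 | $246.87 | $757.35
5 | $757.35 | $20.00 | $240.87 | $536.48
6 | $536.48 | $14.00 | $234.87 | $315.61
7 | $315.61 | $9.00 | $229.87 | $94.74
8 | $94.74 | $3.00 | $97.74 | $0.00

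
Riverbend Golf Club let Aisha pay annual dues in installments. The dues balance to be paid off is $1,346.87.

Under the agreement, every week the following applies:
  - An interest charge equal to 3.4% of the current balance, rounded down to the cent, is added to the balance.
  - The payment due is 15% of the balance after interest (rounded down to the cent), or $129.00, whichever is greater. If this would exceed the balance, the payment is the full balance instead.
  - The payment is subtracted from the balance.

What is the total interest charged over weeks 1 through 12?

$267.38

Week 1: opening $1,346.87; interest $45.79 → $1,392.66; payment $208.89; balance $1,183.77
Week 2: opening $1,183.77; interest $40.24 → $1,224.01; payment $183.60; balance $1,040.41
Week 3: opening $1,040.41; interest $35.37 → $1,075.78; payment $161.36; balance $914.42
Week 4: opening $914.42; interest $31.09 → $945.51; payment $141.82; balance $803.69
Week 5: opening $803.69; interest $27.32 → $831.01; payment $129.00; balance $702.01
Week 6: opening $702.01; interest $23.86 → $725.87; payment $129.00; balance $596.87
Week 7: opening $596.87; interest $20.29 → $617.16; payment $129.00; balance $488.16
Week 8: opening $488.16; interest $16.59 → $504.75; payment $129.00; balance $375.75
Week 9: opening $375.75; interest $12.77 → $388.52; payment $129.00; balance $259.52
Week 10: opening $259.52; interest $8.82 → $268.34; payment $129.00; balance $139.34
Week 11: opening $139.34; interest $4.73 → $144.07; payment $129.00; balance $15.07
Week 12: opening $15.07; interest $0.51 → $15.58; payment $15.58; balance $0.00
Total interest: $45.79 + $40.24 + $35.37 + $31.09 + $27.32 + $23.86 + $20.29 + $16.59 + $12.77 + $8.82 + $4.73 + $0.51 = $267.38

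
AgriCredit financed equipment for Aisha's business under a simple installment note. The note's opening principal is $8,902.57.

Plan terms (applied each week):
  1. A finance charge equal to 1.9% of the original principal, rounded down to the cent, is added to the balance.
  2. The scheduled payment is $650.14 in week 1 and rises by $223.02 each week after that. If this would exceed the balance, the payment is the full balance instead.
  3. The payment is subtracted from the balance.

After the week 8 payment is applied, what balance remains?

$0.00

Week 1: opening $8,902.57; interest $169.14 → $9,071.71; payment $650.14; balance $8,421.57
Week 2: opening $8,421.57; interest $169.14 → $8,590.71; payment $873.16; balance $7,717.55
Week 3: opening $7,717.55; interest $169.14 → $7,886.69; payment $1,096.18; balance $6,790.51
Week 4: opening $6,790.51; interest $169.14 → $6,959.65; payment $1,319.20; balance $5,640.45
Week 5: opening $5,640.45; interest $169.14 → $5,809.59; payment $1,542.22; balance $4,267.37
Week 6: opening $4,267.37; interest $169.14 → $4,436.51; payment $1,765.24; balance $2,671.27
Week 7: opening $2,671.27; interest $169.14 → $2,840.41; payment $1,988.26; balance $852.15
Week 8: opening $852.15; interest $169.14 → $1,021.29; payment $1,021.29; balance $0.00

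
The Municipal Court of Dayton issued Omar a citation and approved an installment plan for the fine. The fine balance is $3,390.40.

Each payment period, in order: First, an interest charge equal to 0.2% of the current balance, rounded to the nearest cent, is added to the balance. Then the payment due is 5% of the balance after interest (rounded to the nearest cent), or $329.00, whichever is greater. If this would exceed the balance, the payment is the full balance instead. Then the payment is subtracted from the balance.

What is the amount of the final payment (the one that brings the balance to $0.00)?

$139.33

Payment period 1: $3,390.40 +$6.78 interest = $3,397.18; pay $329.00 → $3,068.18
Payment period 2: $3,068.18 +$6.14 interest = $3,074.32; pay $329.00 → $2,745.32
Payment period 3: $2,745.32 +$5.49 interest = $2,750.81; pay $329.00 → $2,421.81
Payment period 4: $2,421.81 +$4.84 interest = $2,426.65; pay $329.00 → $2,097.65
Payment period 5: $2,097.65 +$4.20 interest = $2,101.85; pay $329.00 → $1,772.85
Payment period 6: $1,772.85 +$3.55 interest = $1,776.40; pay $329.00 → $1,447.40
Payment period 7: $1,447.40 +$2.89 interest = $1,450.29; pay $329.00 → $1,121.29
Payment period 8: $1,121.29 +$2.24 interest = $1,123.53; pay $329.00 → $794.53
Payment period 9: $794.53 +$1.59 interest = $796.12; pay $329.00 → $467.12
Payment period 10: $467.12 +$0.93 interest = $468.05; pay $329.00 → $139.05
Payment period 11: $139.05 +$0.28 interest = $139.33; pay $139.33 → $0.00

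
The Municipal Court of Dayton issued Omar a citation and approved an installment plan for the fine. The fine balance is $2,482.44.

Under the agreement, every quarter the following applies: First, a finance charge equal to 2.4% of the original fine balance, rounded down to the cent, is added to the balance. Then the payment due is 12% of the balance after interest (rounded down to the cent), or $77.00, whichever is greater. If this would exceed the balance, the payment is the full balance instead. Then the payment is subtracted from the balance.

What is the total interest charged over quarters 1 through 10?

$595.70

# | Opening | Interest | Payment | End bal
1 | $2,482.44 | $59.57 | $305.04 | $2,236.97
2 | $2,236.97 | $59.57 | $275.58 | $2,020.96
3 | $2,020.96 | $59.57 | $249.66 | $1,830.87
4 | $1,830.87 | $59.57 | $226.85 | $1,663.59
5 | $1,663.59 | $59.57 | $206.77 | $1,516.39
6 | $1,516.39 | $59.57 | $189.11 | $1,386.85
7 | $1,386.85 | $59.57 | $173.57 | $1,272.85
8 | $1,272.85 | $59.57 | $159.89 | $1,172.53
9 | $1,172.53 | $59.57 | $147.85 | $1,084.25
10 | $1,084.25 | $59.57 | $137.25 | $1,006.57
Total interest: $59.57 + $59.57 + $59.57 + $59.57 + $59.57 + $59.57 + $59.57 + $59.57 + $59.57 + $59.57 = $595.70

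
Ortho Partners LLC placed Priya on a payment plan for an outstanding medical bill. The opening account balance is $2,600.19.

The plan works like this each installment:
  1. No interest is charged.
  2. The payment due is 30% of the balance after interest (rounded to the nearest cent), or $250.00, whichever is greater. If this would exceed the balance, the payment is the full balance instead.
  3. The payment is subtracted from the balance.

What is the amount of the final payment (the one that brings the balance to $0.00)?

$124.30

Installment 1: opening $2,600.19; payment $780.06; balance $1,820.13
Installment 2: opening $1,820.13; payment $546.04; balance $1,274.09
Installment 3: opening $1,274.09; payment $382.23; balance $891.86
Installment 4: opening $891.86; payment $267.56; balance $624.30
Installment 5: opening $624.30; payment $250.00; balance $374.30
Installment 6: opening $374.30; payment $250.00; balance $124.30
Installment 7: opening $124.30; payment $124.30; balance $0.00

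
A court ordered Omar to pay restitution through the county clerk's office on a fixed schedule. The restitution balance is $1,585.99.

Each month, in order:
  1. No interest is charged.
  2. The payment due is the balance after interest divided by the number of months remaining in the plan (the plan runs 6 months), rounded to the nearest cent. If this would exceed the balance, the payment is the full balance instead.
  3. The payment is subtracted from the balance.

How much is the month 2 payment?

Month 1: $1,585.99 − $264.33 → $1,321.66
Month 2: $1,321.66 − $264.33 → $1,057.33

$264.33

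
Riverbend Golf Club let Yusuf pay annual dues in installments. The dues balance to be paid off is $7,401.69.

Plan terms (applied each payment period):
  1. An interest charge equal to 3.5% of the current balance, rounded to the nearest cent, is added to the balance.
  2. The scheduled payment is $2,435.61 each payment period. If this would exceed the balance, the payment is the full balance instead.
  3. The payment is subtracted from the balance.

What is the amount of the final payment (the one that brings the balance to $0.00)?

# | Opening | Interest | Payment | End bal
1 | $7,401.69 | $259.06 | $2,435.61 | $5,225.14
2 | $5,225.14 | $182.88 | $2,435.61 | $2,972.41
3 | $2,972.41 | $104.03 | $2,435.61 | $640.83
4 | $640.83 | $22.43 | $663.26 | $0.00

$663.26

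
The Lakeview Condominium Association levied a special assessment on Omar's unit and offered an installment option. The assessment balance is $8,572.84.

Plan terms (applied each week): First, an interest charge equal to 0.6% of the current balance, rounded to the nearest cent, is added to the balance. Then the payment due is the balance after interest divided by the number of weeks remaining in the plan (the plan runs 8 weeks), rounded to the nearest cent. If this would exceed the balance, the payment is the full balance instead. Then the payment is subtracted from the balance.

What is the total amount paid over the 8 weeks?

$8,807.57

Week 1: $8,572.84 +$51.44 interest = $8,624.28; pay $1,078.04 → $7,546.24
Week 2: $7,546.24 +$45.28 interest = $7,591.52; pay $1,084.50 → $6,507.02
Week 3: $6,507.02 +$39.04 interest = $6,546.06; pay $1,091.01 → $5,455.05
Week 4: $5,455.05 +$32.73 interest = $5,487.78; pay $1,097.56 → $4,390.22
Week 5: $4,390.22 +$26.34 interest = $4,416.56; pay $1,104.14 → $3,312.42
Week 6: $3,312.42 +$19.87 interest = $3,332.29; pay $1,110.76 → $2,221.53
Week 7: $2,221.53 +$13.33 interest = $2,234.86; pay $1,117.43 → $1,117.43
Week 8: $1,117.43 +$6.70 interest = $1,124.13; pay $1,124.13 → $0.00
Total paid: $8,807.57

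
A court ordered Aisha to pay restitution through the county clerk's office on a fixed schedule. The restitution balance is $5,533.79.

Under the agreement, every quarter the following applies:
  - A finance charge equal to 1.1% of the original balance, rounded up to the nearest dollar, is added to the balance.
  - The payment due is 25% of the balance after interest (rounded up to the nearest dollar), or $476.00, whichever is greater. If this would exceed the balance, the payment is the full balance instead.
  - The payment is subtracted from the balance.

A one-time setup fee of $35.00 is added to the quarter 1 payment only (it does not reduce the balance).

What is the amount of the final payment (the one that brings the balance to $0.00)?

$267.79

Quarter 1: opening $5,533.79; interest $61.00 → $5,594.79; payment $1,399.00 (+ $35.00 fee); balance $4,195.79
Quarter 2: opening $4,195.79; interest $61.00 → $4,256.79; payment $1,065.00; balance $3,191.79
Quarter 3: opening $3,191.79; interest $61.00 → $3,252.79; payment $814.00; balance $2,438.79
Quarter 4: opening $2,438.79; interest $61.00 → $2,499.79; payment $625.00; balance $1,874.79
Quarter 5: opening $1,874.79; interest $61.00 → $1,935.79; payment $484.00; balance $1,451.79
Quarter 6: opening $1,451.79; interest $61.00 → $1,512.79; payment $476.00; balance $1,036.79
Quarter 7: opening $1,036.79; interest $61.00 → $1,097.79; payment $476.00; balance $621.79
Quarter 8: opening $621.79; interest $61.00 → $682.79; payment $476.00; balance $206.79
Quarter 9: opening $206.79; interest $61.00 → $267.79; payment $267.79; balance $0.00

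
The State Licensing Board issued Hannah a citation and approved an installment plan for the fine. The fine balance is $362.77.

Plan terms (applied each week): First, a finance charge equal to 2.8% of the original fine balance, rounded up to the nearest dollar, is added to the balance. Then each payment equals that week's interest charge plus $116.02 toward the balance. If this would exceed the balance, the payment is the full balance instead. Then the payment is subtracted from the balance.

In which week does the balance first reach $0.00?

4

# | Opening | Interest | Payment | End bal
1 | $362.77 | $11.00 | $127.02 | $246.75
2 | $246.75 | $11.00 | $127.02 | $130.73
3 | $130.73 | $11.00 | $127.02 | $14.71
4 | $14.71 | $11.00 | $25.71 | $0.00
Balance reaches $0.00 in week 4.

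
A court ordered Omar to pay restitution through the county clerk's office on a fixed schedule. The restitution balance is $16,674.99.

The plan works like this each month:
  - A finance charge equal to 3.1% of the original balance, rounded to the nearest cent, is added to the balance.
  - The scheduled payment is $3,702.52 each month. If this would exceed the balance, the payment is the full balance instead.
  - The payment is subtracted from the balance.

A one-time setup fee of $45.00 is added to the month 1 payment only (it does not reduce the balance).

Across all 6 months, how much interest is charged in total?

# | Opening | Interest | Payment | Fee | End bal
1 | $16,674.99 | $516.92 | $3,702.52 | $45.00 | $13,489.39
2 | $13,489.39 | $516.92 | $3,702.52 | — | $10,303.79
3 | $10,303.79 | $516.92 | $3,702.52 | — | $7,118.19
4 | $7,118.19 | $516.92 | $3,702.52 | — | $3,932.59
5 | $3,932.59 | $516.92 | $3,702.52 | — | $746.99
6 | $746.99 | $516.92 | $1,263.91 | — | $0.00
Total interest: $516.92 + $516.92 + $516.92 + $516.92 + $516.92 + $516.92 = $3,101.52

$3,101.52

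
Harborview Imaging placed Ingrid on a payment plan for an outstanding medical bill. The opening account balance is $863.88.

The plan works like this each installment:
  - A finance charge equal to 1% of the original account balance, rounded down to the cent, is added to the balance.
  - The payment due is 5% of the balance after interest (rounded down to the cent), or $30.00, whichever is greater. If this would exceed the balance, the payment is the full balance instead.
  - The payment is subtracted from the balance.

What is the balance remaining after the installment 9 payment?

# | Opening | Interest | Payment | End bal
1 | $863.88 | $8.63 | $43.62 | $828.89
2 | $828.89 | $8.63 | $41.87 | $795.65
3 | $795.65 | $8.63 | $40.21 | $764.07
4 | $764.07 | $8.63 | $38.63 | $734.07
5 | $734.07 | $8.63 | $37.13 | $705.57
6 | $705.57 | $8.63 | $35.71 | $678.49
7 | $678.49 | $8.63 | $34.35 | $652.77
8 | $652.77 | $8.63 | $33.07 | $628.33
9 | $628.33 | $8.63 | $31.84 | $605.12

$605.12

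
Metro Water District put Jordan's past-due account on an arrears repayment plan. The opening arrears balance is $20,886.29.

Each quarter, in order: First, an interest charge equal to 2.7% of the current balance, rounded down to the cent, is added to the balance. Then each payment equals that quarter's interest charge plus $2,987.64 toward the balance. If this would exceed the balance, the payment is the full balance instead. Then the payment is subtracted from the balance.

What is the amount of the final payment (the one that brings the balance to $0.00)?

# | Opening | Interest | Payment | End bal
1 | $20,886.29 | $563.92 | $3,551.56 | $17,898.65
2 | $17,898.65 | $483.26 | $3,470.90 | $14,911.01
3 | $14,911.01 | $402.59 | $3,390.23 | $11,923.37
4 | $11,923.37 | $321.93 | $3,309.57 | $8,935.73
5 | $8,935.73 | $241.26 | $3,228.90 | $5,948.09
6 | $5,948.09 | $160.59 | $3,148.23 | $2,960.45
7 | $2,960.45 | $79.93 | $3,040.38 | $0.00

$3,040.38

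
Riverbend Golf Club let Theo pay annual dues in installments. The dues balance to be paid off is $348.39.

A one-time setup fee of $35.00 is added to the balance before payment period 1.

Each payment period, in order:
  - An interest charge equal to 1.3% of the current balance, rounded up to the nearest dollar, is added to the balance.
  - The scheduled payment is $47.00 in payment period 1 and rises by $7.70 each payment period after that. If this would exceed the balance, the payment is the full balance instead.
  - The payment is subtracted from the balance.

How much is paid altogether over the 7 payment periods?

$407.39

Payment period 1: opening $383.39; interest $5.00 → $388.39; payment $47.00; balance $341.39
Payment period 2: opening $341.39; interest $5.00 → $346.39; payment $54.70; balance $291.69
Payment period 3: opening $291.69; interest $4.00 → $295.69; payment $62.40; balance $233.29
Payment period 4: opening $233.29; interest $4.00 → $237.29; payment $70.10; balance $167.19
Payment period 5: opening $167.19; interest $3.00 → $170.19; payment $77.80; balance $92.39
Payment period 6: opening $92.39; interest $2.00 → $94.39; payment $85.50; balance $8.89
Payment period 7: opening $8.89; interest $1.00 → $9.89; payment $9.89; balance $0.00
Total paid: $407.39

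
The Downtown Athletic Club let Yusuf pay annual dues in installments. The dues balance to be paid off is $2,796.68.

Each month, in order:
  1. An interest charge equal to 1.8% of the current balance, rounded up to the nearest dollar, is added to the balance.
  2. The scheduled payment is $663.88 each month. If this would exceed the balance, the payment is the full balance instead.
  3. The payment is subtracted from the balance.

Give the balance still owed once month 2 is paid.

$1,559.92

# | Opening | Interest | Payment | End bal
1 | $2,796.68 | $51.00 | $663.88 | $2,183.80
2 | $2,183.80 | $40.00 | $663.88 | $1,559.92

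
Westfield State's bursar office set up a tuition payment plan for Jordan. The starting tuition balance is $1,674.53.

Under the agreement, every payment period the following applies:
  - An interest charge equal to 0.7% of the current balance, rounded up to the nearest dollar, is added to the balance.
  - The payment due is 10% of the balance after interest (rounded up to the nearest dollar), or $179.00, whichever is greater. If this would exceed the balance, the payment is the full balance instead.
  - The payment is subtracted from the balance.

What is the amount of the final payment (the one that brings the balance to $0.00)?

Payment period 1: $1,674.53 +$12.00 interest = $1,686.53; pay $179.00 → $1,507.53
Payment period 2: $1,507.53 +$11.00 interest = $1,518.53; pay $179.00 → $1,339.53
Payment period 3: $1,339.53 +$10.00 interest = $1,349.53; pay $179.00 → $1,170.53
Payment period 4: $1,170.53 +$9.00 interest = $1,179.53; pay $179.00 → $1,000.53
Payment period 5: $1,000.53 +$8.00 interest = $1,008.53; pay $179.00 → $829.53
Payment period 6: $829.53 +$6.00 interest = $835.53; pay $179.00 → $656.53
Payment period 7: $656.53 +$5.00 interest = $661.53; pay $179.00 → $482.53
Payment period 8: $482.53 +$4.00 interest = $486.53; pay $179.00 → $307.53
Payment period 9: $307.53 +$3.00 interest = $310.53; pay $179.00 → $131.53
Payment period 10: $131.53 +$1.00 interest = $132.53; pay $132.53 → $0.00

$132.53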